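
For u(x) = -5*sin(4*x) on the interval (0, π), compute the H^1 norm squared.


||u||_{H^1(0,π)}^2 = 425*π/2

u'(x) = -20*cos(4*x).
Expand u² and (u')² and integrate term by term on (0, π), using: for integers n ≥ 1, ∫_0^π sin²(nx) dx = ∫_0^π cos²(nx) dx = π/2; for n ≠ n', ∫_0^π sin(nx)sin(n'x) dx = ∫_0^π cos(nx)cos(n'x) dx = 0; and by product-to-sum, ∫_0^π sin(nx)cos(n'x) dx = ½∫_0^π [sin((n+n')x) + sin((n−n')x)] dx, which is 0 when n+n' is even and 2n/(n²−n'²) when n+n' is odd (it need not vanish on (0, π)).
  u² squared terms: (-5)²·∫sin(4x)² dx = 25·π/2 = 25*π/2.
  So ∫_0^π u² dx = 25*π/2.
  (u')² squared terms: (-20)²·∫cos(4x)² dx = 400·π/2 = 200*π.
  So ∫_0^π (u')² dx = 200*π.
||u||_{H^1}^2 = (25*π/2) + (200*π) = 425*π/2.


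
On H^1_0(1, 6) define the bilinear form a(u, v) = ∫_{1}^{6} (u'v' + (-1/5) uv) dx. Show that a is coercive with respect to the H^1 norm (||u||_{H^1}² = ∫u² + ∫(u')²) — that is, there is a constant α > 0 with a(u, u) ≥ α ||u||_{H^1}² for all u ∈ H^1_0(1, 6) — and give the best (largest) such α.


α = (-5 + π^2)/(π^2 + 25)

Coercivity of a(·,·) on H^1_0(1, 6) means a(u, u) ≥ α ||u||_{H^1}² for every u ∈ H^1_0.
The interval has length L = 5, and Poincaré/coercivity depend only on L. Here a(u, u) = ∫(u')² + (-1/5)·∫u².
Here c = -1/5 < 0 with |c| < (π/L)² = π^2/25, so coercivity still holds. The condition a(u,u) ≥ α||u||_{H^1}² reads (1−α)∫(u')² ≥ (α−c)∫u². Any admissible α is ≤ 1 (rapidly oscillating u have ∫u²/∫(u')² → 0), and α = 1 would force 0 ≥ (1−c)∫u², impossible since c < 1; so 1−α > 0. By the sharp Poincaré inequality on H^1_0 of an interval of length L, ∫(u')² ≥ (π/L)²∫u² with equality for the first sine mode sin(π(x−x₀)/L) (x₀ the left endpoint), so the inequality holds for all u iff (1−α)(π/L)² ≥ α − c, i.e. α ≤ ((π/L)² + c)/((π/L)² + 1) = (1 + c(L/π)²)/(1 + (L/π)²). (Direct route, valid since c ≤ 0: Poincaré gives c∫u² ≥ c(L/π)²∫(u')², so a(u,u) ≥ (1 + c(L/π)²)∫(u')², while ||u||_{H^1}² ≤ (1 + (L/π)²)∫(u')²; dividing yields the same α.) With (π/L)² = π^2/25 and c = -1/5, the largest admissible constant is α = ((π/L)² + c)/((π/L)² + 1).
Simplifying, α = (-5 + π^2)/(π^2 + 25).


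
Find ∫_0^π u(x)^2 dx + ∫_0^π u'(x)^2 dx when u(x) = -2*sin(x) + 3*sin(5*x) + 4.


||u||_{H^1(0,π)}^2 = -112/5 + 137*π

u'(x) = -2*cos(x) + 15*cos(5*x).
Expand u² and (u')² and integrate term by term on (0, π), using: for integers n ≥ 1, ∫_0^π sin²(nx) dx = ∫_0^π cos²(nx) dx = π/2; for n ≠ n', ∫_0^π sin(nx)sin(n'x) dx = ∫_0^π cos(nx)cos(n'x) dx = 0; and by product-to-sum, ∫_0^π sin(nx)cos(n'x) dx = ½∫_0^π [sin((n+n')x) + sin((n−n')x)] dx, which is 0 when n+n' is even and 2n/(n²−n'²) when n+n' is odd (it need not vanish on (0, π)). For the constant mode: ∫_0^π 1 dx = π, ∫_0^π cos(nx) dx = 0, ∫_0^π sin(nx) dx = (1−(−1)^n)/n.
  u² squared terms: (4)²·∫1 dx = 16·π = 16*π;  (-2)²·∫sin(x)² dx = 4·π/2 = 2*π;  (3)²·∫sin(5x)² dx = 9·π/2 = 9*π/2.
  u² cross terms: 2·(4)·(-2)·∫1·sin(x) dx = -16·(2) = -32;  2·(4)·(3)·∫1·sin(5x) dx = 24·(2/5) = 48/5;  2·(-2)·(3)·∫sin(x)·sin(5x) dx = -12·(0) = 0.
  So ∫_0^π u² dx = 16*π + 2*π + 9*π/2 − 32 + 48/5 + 0 = -112/5 + 45*π/2.
  (u')² squared terms: (-2)²·∫cos(x)² dx = 4·π/2 = 2*π;  (15)²·∫cos(5x)² dx = 225·π/2 = 225*π/2.
  (u')² cross terms: 2·(-2)·(15)·∫cos(x)·cos(5x) dx = -60·(0) = 0.
  So ∫_0^π (u')² dx = 2*π + 225*π/2 + 0 = 229*π/2.
||u||_{H^1}^2 = (-112/5 + 45*π/2) + (229*π/2) = -112/5 + 137*π.


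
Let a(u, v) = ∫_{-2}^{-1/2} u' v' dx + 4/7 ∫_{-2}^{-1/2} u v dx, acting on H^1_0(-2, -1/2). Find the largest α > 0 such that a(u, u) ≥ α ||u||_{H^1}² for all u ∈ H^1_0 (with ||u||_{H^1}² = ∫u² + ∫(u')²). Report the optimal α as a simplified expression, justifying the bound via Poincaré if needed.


α = 4*(9 + 7*π^2)/(7*(9 + 4*π^2))

Coercivity of a(·,·) on H^1_0(-2, -1/2) means a(u, u) ≥ α ||u||_{H^1}² for every u ∈ H^1_0.
The interval has length L = 3/2, and Poincaré/coercivity depend only on L. Here a(u, u) = ∫(u')² + (4/7)·∫u².
Here 0 < c = 4/7 < 1. The condition a(u,u) ≥ α||u||_{H^1}² reads (1−α)∫(u')² ≥ (α−c)∫u². Any admissible α is ≤ 1 (rapidly oscillating u have ∫u²/∫(u')² → 0), and α = 1 would force 0 ≥ (1−c)∫u², impossible since c < 1; so 1−α > 0. By the sharp Poincaré inequality on H^1_0 of an interval of length L, ∫(u')² ≥ (π/L)²∫u² with equality for the first sine mode sin(π(x−x₀)/L) (x₀ the left endpoint), so the inequality holds for all u iff (1−α)(π/L)² ≥ α − c, i.e. α ≤ ((π/L)² + c)/((π/L)² + 1) = (1 + c(L/π)²)/(1 + (L/π)²). With (π/L)² = 4*π^2/9 and c = 4/7, the largest admissible constant is α = ((π/L)² + c)/((π/L)² + 1).
Simplifying, α = 4*(9 + 7*π^2)/(7*(9 + 4*π^2)).


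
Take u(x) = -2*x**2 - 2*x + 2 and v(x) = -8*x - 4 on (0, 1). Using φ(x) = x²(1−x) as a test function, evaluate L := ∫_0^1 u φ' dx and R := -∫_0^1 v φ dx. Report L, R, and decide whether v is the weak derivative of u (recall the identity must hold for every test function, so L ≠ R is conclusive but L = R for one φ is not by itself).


LHS = 11/30, RHS = 11/15. No, v is not the weak derivative of u.

u(x) = -2*x**2 - 2*x + 2, classical derivative u'(x) = -4*x - 2.
φ(x) = x²(1−x), so φ'(x) = x*(2 - 3*x).
Note φ(0) = φ(1) = 0, so the boundary term u·φ vanishes.
LHS = ∫_0^1 u(x) φ'(x) dx = ∫_0^1 (6*x^4 + 2*x^3 - 10*x^2 + 4*x) dx. Term by term:
  ∫_0^1 6*x^4 dx = 6/5;  ∫_0^1 2*x^3 dx = 1/2;  ∫_0^1 -10*x^2 dx = -10/3;
  ∫_0^1 4*x dx = 2.
Sum: 6/5 + 1/2 − 10/3 + 2 = 11/30.
So LHS = 11/30.
∫_0^1 v(x) φ(x) dx = ∫_0^1 (8*x^4 - 4*x^3 - 4*x^2) dx. Term by term:
  ∫_0^1 8*x^4 dx = 8/5;  ∫_0^1 -4*x^3 dx = -1;  ∫_0^1 -4*x^2 dx = -4/3.
Sum: 8/5 − 1 − 4/3 = -11/15.
So RHS = -∫_0^1 v(x) φ(x) dx = 11/15.
LHS − RHS = -11/30 ≠ 0, so the identity fails.
(For a valid weak derivative the identity must hold for EVERY test function, in particular this one. The failure shows v is NOT the weak derivative of u.)
Correct weak derivative would be u'(x) = -4*x - 2.


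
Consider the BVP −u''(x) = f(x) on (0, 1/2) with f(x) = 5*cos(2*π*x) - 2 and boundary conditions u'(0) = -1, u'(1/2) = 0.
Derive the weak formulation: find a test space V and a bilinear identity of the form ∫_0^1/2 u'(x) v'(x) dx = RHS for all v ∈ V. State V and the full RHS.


V = H^1(0, 1/2) (v unrestricted at boundary; u is determined up to an additive constant); weak form: ∫_0^1/2 u'v' dx = ∫_0^1/2 (5*cos(2*π*x) - 2) v dx + v(0) for all v ∈ V.

Multiply both sides by a test function v and integrate from 0 to 1/2:
  ∫_0^1/2 −u''(x) v(x) dx = ∫_0^1/2 f(x) v(x) dx.
Integrate the LHS by parts once:
  ∫_0^1/2 −u'' v dx = −[u'(x) v(x)]_0^1/2 + ∫_0^1/2 u'(x) v'(x) dx.
Thus ∫_0^1/2 u'(x) v'(x) dx = ∫_0^1/2 f(x) v(x) dx + [u'(x) v(x)]_0^1/2.
Choose V so that boundary terms are either known or forced to vanish.
u has inhomogeneous Neumann u'(0) = -1, u'(1/2) = 0. [u' v]_0^1/2 = (0)·v(1/2) − (-1)·v(0) = v(0). Take V = H^1(0, 1/2); boundary term becomes part of RHS.
Weak formulation: find u (satisfying any essential BC) such that ∫_0^1/2 u'(x) v'(x) dx = ∫_0^1/2 f v dx + v(0) for all v ∈ V (Neumann data are natural BCs: they enter the RHS as boundary terms).
Substituting f(x) = 5*cos(2*π*x) - 2, the right-hand side is ∫_0^1/2 (5*cos(2*π*x) - 2) v dx + v(0).
Compatibility check (pure Neumann): taking v ≡ 1 ∈ V gives 0 = ∫_0^1/2 f dx + (0) − (-1), i.e. ∫_0^1/2 f dx must equal u'(0) − u'(1/2) = -1. Indeed ∫_0^1/2 (5*cos(2*π*x) - 2) dx = -1, so the data are compatible. The solution is then unique only up to an additive constant (fix it e.g. by requiring ∫_0^1/2 u dx = 0).


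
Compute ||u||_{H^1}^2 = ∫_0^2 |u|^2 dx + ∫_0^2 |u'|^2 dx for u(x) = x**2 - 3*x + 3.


||u||_{H^1}^2 = 136/15

The H^1 norm (squared) on an interval (0, L) is
  ||u||_{H^1}^2 = ∫_0^L u(x)^2 dx + ∫_0^L u'(x)^2 dx.
Compute u'(x) = 2*x - 3.
Then u(x)^2 = x**4 - 6*x**3 + 15*x**2 - 18*x + 9 and u'(x)^2 = 4*x**2 - 12*x + 9.
Integrate each monomial from 0 to 2 using ∫_0^2 c·x^n dx = c·2^(n+1)/(n+1):
  ∫_0^2 u(x)^2 dx = ∫_0^2 (x^4 - 6*x^3 + 15*x^2 - 18*x + 9) dx. Term by term:
    ∫_0^2 x^4 dx = 32/5;  ∫_0^2 -6*x^3 dx = -24;  ∫_0^2 15*x^2 dx = 40;
    ∫_0^2 -18*x dx = -36;  ∫_0^2 9 dx = 18.
  Sum: 32/5 − 24 + 40 − 36 + 18 = 22/5.
  ∫_0^2 u'(x)^2 dx = ∫_0^2 (4*x^2 - 12*x + 9) dx. Term by term:
    ∫_0^2 4*x^2 dx = 32/3;  ∫_0^2 -12*x dx = -24;  ∫_0^2 9 dx = 18.
  Sum: 32/3 − 24 + 18 = 14/3.
Adding: ||u||_{H^1}^2 = 22/5 + 14/3 = 136/15.


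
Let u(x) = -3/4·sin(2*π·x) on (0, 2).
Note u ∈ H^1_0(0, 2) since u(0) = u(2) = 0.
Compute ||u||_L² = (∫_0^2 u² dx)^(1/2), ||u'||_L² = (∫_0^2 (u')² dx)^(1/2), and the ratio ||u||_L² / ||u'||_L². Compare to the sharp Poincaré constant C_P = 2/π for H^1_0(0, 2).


||u||_L² / ||u'||_L² = 1/(2*π) < C_P = 2/π.

u(x) = -3/4·sin(2*π·x), so u'(x) = -3*π*cos(2*π*x)/2.
Writing u(x) = A·sin(kπx/L) with A = -3/4 and k = 4, use ∫_0^L sin²(kπx/L) dx = L/2 and ∫_0^L cos²(kπx/L) dx = L/2.
u² = 9/16·sin²(2*π·x) and (u')² = 9*π^2/4·cos²(2*π·x), and each of sin², cos² integrates to L/2 = 1 over (0, 2).
∫_0^2 u² dx = 9/16, so ||u||_L² = 3/4.
∫_0^2 (u')² dx = 9*π^2/4, so ||u'||_L² = 3*π/2.
Ratio ||u||_L² / ||u'||_L² = 1/(2*π).
Sharp Poincaré constant on H^1_0(0, 2) is C_P = L/π = 2/π, achieved by sin(π/2·x).
This is the k = 4 harmonic; the ratio L/(kπ) is strictly less than C_P = L/π, consistent with the sharp inequality ||u||_L² ≤ C_P ||u'||_L².


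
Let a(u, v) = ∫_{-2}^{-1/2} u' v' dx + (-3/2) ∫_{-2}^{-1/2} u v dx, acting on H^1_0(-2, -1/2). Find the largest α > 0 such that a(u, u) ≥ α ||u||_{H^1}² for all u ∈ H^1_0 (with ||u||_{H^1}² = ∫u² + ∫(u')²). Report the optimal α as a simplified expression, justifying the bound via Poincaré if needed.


α = (-27 + 8*π^2)/(2*(9 + 4*π^2))

Coercivity of a(·,·) on H^1_0(-2, -1/2) means a(u, u) ≥ α ||u||_{H^1}² for every u ∈ H^1_0.
The interval has length L = 3/2, and Poincaré/coercivity depend only on L. Here a(u, u) = ∫(u')² + (-3/2)·∫u².
Here c = -3/2 < 0 with |c| < (π/L)² = 4*π^2/9, so coercivity still holds. The condition a(u,u) ≥ α||u||_{H^1}² reads (1−α)∫(u')² ≥ (α−c)∫u². Any admissible α is ≤ 1 (rapidly oscillating u have ∫u²/∫(u')² → 0), and α = 1 would force 0 ≥ (1−c)∫u², impossible since c < 1; so 1−α > 0. By the sharp Poincaré inequality on H^1_0 of an interval of length L, ∫(u')² ≥ (π/L)²∫u² with equality for the first sine mode sin(π(x−x₀)/L) (x₀ the left endpoint), so the inequality holds for all u iff (1−α)(π/L)² ≥ α − c, i.e. α ≤ ((π/L)² + c)/((π/L)² + 1) = (1 + c(L/π)²)/(1 + (L/π)²). (Direct route, valid since c ≤ 0: Poincaré gives c∫u² ≥ c(L/π)²∫(u')², so a(u,u) ≥ (1 + c(L/π)²)∫(u')², while ||u||_{H^1}² ≤ (1 + (L/π)²)∫(u')²; dividing yields the same α.) With (π/L)² = 4*π^2/9 and c = -3/2, the largest admissible constant is α = ((π/L)² + c)/((π/L)² + 1).
Simplifying, α = (-27 + 8*π^2)/(2*(9 + 4*π^2)).


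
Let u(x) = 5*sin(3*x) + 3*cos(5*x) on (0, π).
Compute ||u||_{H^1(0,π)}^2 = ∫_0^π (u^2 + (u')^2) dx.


||u||_{H^1(0,π)}^2 = 242*π

u'(x) = -15*sin(5*x) + 15*cos(3*x).
Expand u² and (u')² and integrate term by term on (0, π), using: for integers n ≥ 1, ∫_0^π sin²(nx) dx = ∫_0^π cos²(nx) dx = π/2; for n ≠ n', ∫_0^π sin(nx)sin(n'x) dx = ∫_0^π cos(nx)cos(n'x) dx = 0; and by product-to-sum, ∫_0^π sin(nx)cos(n'x) dx = ½∫_0^π [sin((n+n')x) + sin((n−n')x)] dx, which is 0 when n+n' is even and 2n/(n²−n'²) when n+n' is odd (it need not vanish on (0, π)).
  u² squared terms: (3)²·∫cos(5x)² dx = 9·π/2 = 9*π/2;  (5)²·∫sin(3x)² dx = 25·π/2 = 25*π/2.
  u² cross terms: 2·(3)·(5)·∫cos(5x)·sin(3x) dx = 30·(0) = 0.
  So ∫_0^π u² dx = 9*π/2 + 25*π/2 + 0 = 17*π.
  (u')² squared terms: (-15)²·∫sin(5x)² dx = 225·π/2 = 225*π/2;  (15)²·∫cos(3x)² dx = 225·π/2 = 225*π/2.
  (u')² cross terms: 2·(-15)·(15)·∫sin(5x)·cos(3x) dx = -450·(0) = 0.
  So ∫_0^π (u')² dx = 225*π/2 + 225*π/2 + 0 = 225*π.
||u||_{H^1}^2 = (17*π) + (225*π) = 242*π.


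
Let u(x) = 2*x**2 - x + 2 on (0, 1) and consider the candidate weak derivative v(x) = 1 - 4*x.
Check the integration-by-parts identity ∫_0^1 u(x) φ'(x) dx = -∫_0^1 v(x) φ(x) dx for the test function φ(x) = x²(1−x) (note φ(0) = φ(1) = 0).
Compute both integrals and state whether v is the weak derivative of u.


LHS = -7/60, RHS = 7/60. No, v is not the weak derivative of u.

u(x) = 2*x**2 - x + 2, classical derivative u'(x) = 4*x - 1.
φ(x) = x²(1−x), so φ'(x) = x*(2 - 3*x).
Note φ(0) = φ(1) = 0, so the boundary term u·φ vanishes.
LHS = ∫_0^1 u(x) φ'(x) dx = ∫_0^1 (-6*x^4 + 7*x^3 - 8*x^2 + 4*x) dx. Term by term:
  ∫_0^1 -6*x^4 dx = -6/5;  ∫_0^1 7*x^3 dx = 7/4;  ∫_0^1 -8*x^2 dx = -8/3;
  ∫_0^1 4*x dx = 2.
Sum: -6/5 + 7/4 − 8/3 + 2 = -7/60.
So LHS = -7/60.
∫_0^1 v(x) φ(x) dx = ∫_0^1 (4*x^4 - 5*x^3 + x^2) dx. Term by term:
  ∫_0^1 4*x^4 dx = 4/5;  ∫_0^1 -5*x^3 dx = -5/4;  ∫_0^1 x^2 dx = 1/3.
Sum: 4/5 − 5/4 + 1/3 = -7/60.
So RHS = -∫_0^1 v(x) φ(x) dx = 7/60.
LHS − RHS = -7/30 ≠ 0, so the identity fails.
(For a valid weak derivative the identity must hold for EVERY test function, in particular this one. The failure shows v is NOT the weak derivative of u.)
Correct weak derivative would be u'(x) = 4*x - 1.


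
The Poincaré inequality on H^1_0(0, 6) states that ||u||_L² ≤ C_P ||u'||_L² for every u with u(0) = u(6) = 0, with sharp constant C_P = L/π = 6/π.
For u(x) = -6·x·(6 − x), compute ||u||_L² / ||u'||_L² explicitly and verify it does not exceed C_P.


||u||_L² / ||u'||_L² = 3*sqrt(10)/5 < C_P = 6/π.

u(x) = -6·x·(6 − x), so u'(x) = 12*x - 36.
u(x) = -6·x·(6 − x) vanishes at x = 0 and x = 6, so u ∈ H^1_0(0, 6). Differentiate via the product rule and integrate the resulting polynomials term by term.
  ∫_0^6 u² dx = ∫_0^6 (36*x^4 - 432*x^3 + 1296*x^2) dx. Term by term:
    ∫_0^6 36*x^4 dx = 279936/5;  ∫_0^6 -432*x^3 dx = -139968;  ∫_0^6 1296*x^2 dx = 93312.
  Sum: 279936/5 − 139968 + 93312 = 46656/5.
  ∫_0^6 (u')² dx = ∫_0^6 (144*x^2 - 864*x + 1296) dx. Term by term:
    ∫_0^6 144*x^2 dx = 10368;  ∫_0^6 -864*x dx = -15552;  ∫_0^6 1296 dx = 7776.
  Sum: 10368 − 15552 + 7776 = 2592.
∫_0^6 u² dx = 46656/5, so ||u||_L² = 216*sqrt(5)/5.
∫_0^6 (u')² dx = 2592, so ||u'||_L² = 36*sqrt(2).
Ratio ||u||_L² / ||u'||_L² = 3*sqrt(10)/5.
Sharp Poincaré constant on H^1_0(0, 6) is C_P = L/π = 6/π, achieved by sin(π/6·x).
A polynomial bump cannot attain the sharp Poincaré constant (only the first sine eigenfunction does), so the ratio is strictly less than C_P, consistent with ||u||_L² ≤ C_P ||u'||_L².


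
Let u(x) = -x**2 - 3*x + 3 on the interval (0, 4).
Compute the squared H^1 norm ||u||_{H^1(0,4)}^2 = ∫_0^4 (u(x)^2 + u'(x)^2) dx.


||u||_{H^1}^2 = 11432/15

The H^1 norm (squared) on an interval (0, L) is
  ||u||_{H^1}^2 = ∫_0^L u(x)^2 dx + ∫_0^L u'(x)^2 dx.
Compute u'(x) = -2*x - 3.
Then u(x)^2 = x**4 + 6*x**3 + 3*x**2 - 18*x + 9 and u'(x)^2 = 4*x**2 + 12*x + 9.
Integrate each monomial from 0 to 4 using ∫_0^4 c·x^n dx = c·4^(n+1)/(n+1):
  ∫_0^4 u(x)^2 dx = ∫_0^4 (x^4 + 6*x^3 + 3*x^2 - 18*x + 9) dx. Term by term:
    ∫_0^4 x^4 dx = 1024/5;  ∫_0^4 6*x^3 dx = 384;  ∫_0^4 3*x^2 dx = 64;
    ∫_0^4 -18*x dx = -144;  ∫_0^4 9 dx = 36.
  Sum: 1024/5 + 384 + 64 − 144 + 36 = 2724/5.
  ∫_0^4 u'(x)^2 dx = ∫_0^4 (4*x^2 + 12*x + 9) dx. Term by term:
    ∫_0^4 4*x^2 dx = 256/3;  ∫_0^4 12*x dx = 96;  ∫_0^4 9 dx = 36.
  Sum: 256/3 + 96 + 36 = 652/3.
Adding: ||u||_{H^1}^2 = 2724/5 + 652/3 = 11432/15.


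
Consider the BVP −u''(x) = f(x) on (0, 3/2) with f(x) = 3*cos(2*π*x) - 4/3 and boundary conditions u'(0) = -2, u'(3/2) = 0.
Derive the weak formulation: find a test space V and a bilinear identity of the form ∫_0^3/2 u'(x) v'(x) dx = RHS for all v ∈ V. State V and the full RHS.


V = H^1(0, 3/2) (v unrestricted at boundary; u is determined up to an additive constant); weak form: ∫_0^3/2 u'v' dx = ∫_0^3/2 (3*cos(2*π*x) - 4/3) v dx + 2·v(0) for all v ∈ V.

Multiply both sides by a test function v and integrate from 0 to 3/2:
  ∫_0^3/2 −u''(x) v(x) dx = ∫_0^3/2 f(x) v(x) dx.
Integrate the LHS by parts once:
  ∫_0^3/2 −u'' v dx = −[u'(x) v(x)]_0^3/2 + ∫_0^3/2 u'(x) v'(x) dx.
Thus ∫_0^3/2 u'(x) v'(x) dx = ∫_0^3/2 f(x) v(x) dx + [u'(x) v(x)]_0^3/2.
Choose V so that boundary terms are either known or forced to vanish.
u has inhomogeneous Neumann u'(0) = -2, u'(3/2) = 0. [u' v]_0^3/2 = (0)·v(3/2) − (-2)·v(0) = 2·v(0). Take V = H^1(0, 3/2); boundary term becomes part of RHS.
Weak formulation: find u (satisfying any essential BC) such that ∫_0^3/2 u'(x) v'(x) dx = ∫_0^3/2 f v dx + 2·v(0) for all v ∈ V (Neumann data are natural BCs: they enter the RHS as boundary terms).
Substituting f(x) = 3*cos(2*π*x) - 4/3, the right-hand side is ∫_0^3/2 (3*cos(2*π*x) - 4/3) v dx + 2·v(0).
Compatibility check (pure Neumann): taking v ≡ 1 ∈ V gives 0 = ∫_0^3/2 f dx + (0) − (-2), i.e. ∫_0^3/2 f dx must equal u'(0) − u'(3/2) = -2. Indeed ∫_0^3/2 (3*cos(2*π*x) - 4/3) dx = -2, so the data are compatible. The solution is then unique only up to an additive constant (fix it e.g. by requiring ∫_0^3/2 u dx = 0).


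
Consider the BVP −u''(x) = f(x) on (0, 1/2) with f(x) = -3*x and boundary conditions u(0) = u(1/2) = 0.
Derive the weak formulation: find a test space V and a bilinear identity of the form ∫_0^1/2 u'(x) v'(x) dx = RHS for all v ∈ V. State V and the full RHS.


V = H^1_0(0, 1/2) (so v(0) = v(1/2) = 0); weak form: ∫_0^1/2 u'v' dx = ∫_0^1/2 (-3*x) v dx for all v ∈ V.

Multiply both sides by a test function v and integrate from 0 to 1/2:
  ∫_0^1/2 −u''(x) v(x) dx = ∫_0^1/2 f(x) v(x) dx.
Integrate the LHS by parts once:
  ∫_0^1/2 −u'' v dx = −[u'(x) v(x)]_0^1/2 + ∫_0^1/2 u'(x) v'(x) dx.
Thus ∫_0^1/2 u'(x) v'(x) dx = ∫_0^1/2 f(x) v(x) dx + [u'(x) v(x)]_0^1/2.
Choose V so that boundary terms are either known or forced to vanish.
u is Dirichlet: u(0) = u(1/2) = 0. Let V = H^1_0(0, 1/2); then v(0) = v(1/2) = 0, and [u' v]_0^1/2 = 0.
Weak formulation: find u (satisfying any essential BC) such that ∫_0^1/2 u'(x) v'(x) dx = ∫_0^1/2 f v dx for all v ∈ V.
Substituting f(x) = -3*x, the right-hand side is ∫_0^1/2 (-3*x) v dx.


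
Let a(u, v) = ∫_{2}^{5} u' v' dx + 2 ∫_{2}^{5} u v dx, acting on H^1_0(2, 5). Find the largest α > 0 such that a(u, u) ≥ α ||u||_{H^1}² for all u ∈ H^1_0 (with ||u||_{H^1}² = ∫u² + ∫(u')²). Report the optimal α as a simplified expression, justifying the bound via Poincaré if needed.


α = 1

Coercivity of a(·,·) on H^1_0(2, 5) means a(u, u) ≥ α ||u||_{H^1}² for every u ∈ H^1_0.
The interval has length L = 3, and Poincaré/coercivity depend only on L. Here a(u, u) = ∫(u')² + (2)·∫u².
Here c = 2 ≥ 1, so a(u,u) = ∫(u')² + c∫u² ≥ ∫(u')² + ∫u² = ||u||_{H^1}², i.e. α = 1 works. No larger α is possible: a(u,u) ≥ α||u||_{H^1}² means (1−α)∫(u')² ≥ (α−c)∫u², and for the modes u_n = sin(nπ(x−x₀)/L) (x₀ the left endpoint) one has ∫u_n²/∫(u_n')² = (L/(nπ))² → 0, so a(u_n,u_n)/||u_n||_{H^1}² → 1. Hence the optimal constant is α = 1.
Therefore α = 1.


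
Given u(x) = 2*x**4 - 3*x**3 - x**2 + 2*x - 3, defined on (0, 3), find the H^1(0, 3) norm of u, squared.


||u||_{H^1}^2 = 257046/35

The H^1 norm (squared) on an interval (0, L) is
  ||u||_{H^1}^2 = ∫_0^L u(x)^2 dx + ∫_0^L u'(x)^2 dx.
Compute u'(x) = 8*x**3 - 9*x**2 - 2*x + 2.
Then u(x)^2 = 4*x**8 - 12*x**7 + 5*x**6 + 14*x**5 - 23*x**4 + 14*x**3 + 10*x**2 - 12*x + 9 and u'(x)^2 = 64*x**6 - 144*x**5 + 49*x**4 + 68*x**3 - 32*x**2 - 8*x + 4.
Integrate each monomial from 0 to 3 using ∫_0^3 c·x^n dx = c·3^(n+1)/(n+1):
  ∫_0^3 u(x)^2 dx = ∫_0^3 (4*x^8 - 12*x^7 + 5*x^6 + 14*x^5 - 23*x^4 + 14*x^3 + 10*x^2 - 12*x + 9) dx. Term by term:
    ∫_0^3 4*x^8 dx = 8748;  ∫_0^3 -12*x^7 dx = -19683/2;  ∫_0^3 5*x^6 dx = 10935/7;
    ∫_0^3 14*x^5 dx = 1701;  ∫_0^3 -23*x^4 dx = -5589/5;  ∫_0^3 14*x^3 dx = 567/2;
    ∫_0^3 10*x^2 dx = 90;  ∫_0^3 -12*x dx = -54;  ∫_0^3 9 dx = 27.
  Sum: 8748 − 19683/2 + 10935/7 + 1701 − 5589/5 + 567/2 + 90 − 54 + 27 = 48942/35.
  ∫_0^3 u'(x)^2 dx = ∫_0^3 (64*x^6 - 144*x^5 + 49*x^4 + 68*x^3 - 32*x^2 - 8*x + 4) dx. Term by term:
    ∫_0^3 64*x^6 dx = 139968/7;  ∫_0^3 -144*x^5 dx = -17496;  ∫_0^3 49*x^4 dx = 11907/5;
    ∫_0^3 68*x^3 dx = 1377;  ∫_0^3 -32*x^2 dx = -288;  ∫_0^3 -8*x dx = -36;
    ∫_0^3 4 dx = 12.
  Sum: 139968/7 − 17496 + 11907/5 + 1377 − 288 − 36 + 12 = 208104/35.
Adding: ||u||_{H^1}^2 = 48942/35 + 208104/35 = 257046/35.


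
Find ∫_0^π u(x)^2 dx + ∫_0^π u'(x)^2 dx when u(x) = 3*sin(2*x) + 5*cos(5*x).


||u||_{H^1(0,π)}^2 = -1040/7 + 695*π/2

u'(x) = -25*sin(5*x) + 6*cos(2*x).
Expand u² and (u')² and integrate term by term on (0, π), using: for integers n ≥ 1, ∫_0^π sin²(nx) dx = ∫_0^π cos²(nx) dx = π/2; for n ≠ n', ∫_0^π sin(nx)sin(n'x) dx = ∫_0^π cos(nx)cos(n'x) dx = 0; and by product-to-sum, ∫_0^π sin(nx)cos(n'x) dx = ½∫_0^π [sin((n+n')x) + sin((n−n')x)] dx, which is 0 when n+n' is even and 2n/(n²−n'²) when n+n' is odd (it need not vanish on (0, π)).
  u² squared terms: (3)²·∫sin(2x)² dx = 9·π/2 = 9*π/2;  (5)²·∫cos(5x)² dx = 25·π/2 = 25*π/2.
  u² cross terms: 2·(3)·(5)·∫sin(2x)·cos(5x) dx = 30·(-4/21) = -40/7.
  So ∫_0^π u² dx = 9*π/2 + 25*π/2 − 40/7 = -40/7 + 17*π.
  (u')² squared terms: (-25)²·∫sin(5x)² dx = 625·π/2 = 625*π/2;  (6)²·∫cos(2x)² dx = 36·π/2 = 18*π.
  (u')² cross terms: 2·(-25)·(6)·∫sin(5x)·cos(2x) dx = -300·(10/21) = -1000/7.
  So ∫_0^π (u')² dx = 625*π/2 + 18*π − 1000/7 = -1000/7 + 661*π/2.
||u||_{H^1}^2 = (-40/7 + 17*π) + (-1000/7 + 661*π/2) = -1040/7 + 695*π/2.


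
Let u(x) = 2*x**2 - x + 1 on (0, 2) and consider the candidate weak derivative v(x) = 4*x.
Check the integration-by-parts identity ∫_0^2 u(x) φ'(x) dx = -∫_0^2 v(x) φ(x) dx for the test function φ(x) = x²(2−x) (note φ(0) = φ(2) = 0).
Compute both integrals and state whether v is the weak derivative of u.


LHS = -76/15, RHS = -32/5. No, v is not the weak derivative of u.

u(x) = 2*x**2 - x + 1, classical derivative u'(x) = 4*x - 1.
φ(x) = x²(2−x), so φ'(x) = x*(4 - 3*x).
Note φ(0) = φ(2) = 0, so the boundary term u·φ vanishes.
LHS = ∫_0^2 u(x) φ'(x) dx = ∫_0^2 (-6*x^4 + 11*x^3 - 7*x^2 + 4*x) dx. Term by term:
  ∫_0^2 -6*x^4 dx = -192/5;  ∫_0^2 11*x^3 dx = 44;  ∫_0^2 -7*x^2 dx = -56/3;
  ∫_0^2 4*x dx = 8.
Sum: -192/5 + 44 − 56/3 + 8 = -76/15.
So LHS = -76/15.
∫_0^2 v(x) φ(x) dx = ∫_0^2 (-4*x^4 + 8*x^3) dx. Term by term:
  ∫_0^2 -4*x^4 dx = -128/5;  ∫_0^2 8*x^3 dx = 32.
Sum: -128/5 + 32 = 32/5.
So RHS = -∫_0^2 v(x) φ(x) dx = -32/5.
LHS − RHS = 4/3 ≠ 0, so the identity fails.
(For a valid weak derivative the identity must hold for EVERY test function, in particular this one. The failure shows v is NOT the weak derivative of u.)
Correct weak derivative would be u'(x) = 4*x - 1.


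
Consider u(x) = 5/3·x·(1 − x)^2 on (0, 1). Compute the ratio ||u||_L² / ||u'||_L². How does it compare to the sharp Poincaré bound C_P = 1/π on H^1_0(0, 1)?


||u||_L² / ||u'||_L² = sqrt(14)/14 < C_P = 1/π.

u(x) = 5/3·x·(1 − x)^2, so u'(x) = 5*x^2 - 20*x/3 + 5/3.
u(x) = 5/3·x·(1 − x)^2 vanishes at x = 0 and x = 1, so u ∈ H^1_0(0, 1). Differentiate via the product rule and integrate the resulting polynomials term by term.
  ∫_0^1 u² dx = ∫_0^1 (25*x^6/9 - 100*x^5/9 + 50*x^4/3 - 100*x^3/9 + 25*x^2/9) dx. Term by term:
    ∫_0^1 25*x^6/9 dx = 25/63;  ∫_0^1 -100*x^5/9 dx = -50/27;  ∫_0^1 50*x^4/3 dx = 10/3;
    ∫_0^1 -100*x^3/9 dx = -25/9;  ∫_0^1 25*x^2/9 dx = 25/27.
  Sum: 25/63 − 50/27 + 10/3 − 25/9 + 25/27 = 5/189.
  ∫_0^1 (u')² dx = ∫_0^1 (25*x^4 - 200*x^3/3 + 550*x^2/9 - 200*x/9 + 25/9) dx. Term by term:
    ∫_0^1 25*x^4 dx = 5;  ∫_0^1 -200*x^3/3 dx = -50/3;  ∫_0^1 550*x^2/9 dx = 550/27;
    ∫_0^1 -200*x/9 dx = -100/9;  ∫_0^1 25/9 dx = 25/9.
  Sum: 5 − 50/3 + 550/27 − 100/9 + 25/9 = 10/27.
∫_0^1 u² dx = 5/189, so ||u||_L² = sqrt(105)/63.
∫_0^1 (u')² dx = 10/27, so ||u'||_L² = sqrt(30)/9.
Ratio ||u||_L² / ||u'||_L² = sqrt(14)/14.
Sharp Poincaré constant on H^1_0(0, 1) is C_P = L/π = 1/π, achieved by sin(π·x).
A polynomial bump cannot attain the sharp Poincaré constant (only the first sine eigenfunction does), so the ratio is strictly less than C_P, consistent with ||u||_L² ≤ C_P ||u'||_L².


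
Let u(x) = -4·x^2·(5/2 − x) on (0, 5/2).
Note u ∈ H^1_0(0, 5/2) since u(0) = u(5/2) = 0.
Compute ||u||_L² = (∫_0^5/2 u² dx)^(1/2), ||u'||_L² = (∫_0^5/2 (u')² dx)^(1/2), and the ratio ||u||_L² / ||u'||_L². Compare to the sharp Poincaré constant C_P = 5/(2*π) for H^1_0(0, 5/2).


||u||_L² / ||u'||_L² = 5*sqrt(14)/28 < C_P = 5/(2*π).

u(x) = -4·x^2·(5/2 − x), so u'(x) = 4*x*(3*x - 5).
u(x) = -4·x^2·(5/2 − x) vanishes at x = 0 and x = 5/2, so u ∈ H^1_0(0, 5/2). Differentiate via the product rule and integrate the resulting polynomials term by term.
  ∫_0^5/2 u² dx = ∫_0^5/2 (16*x^6 - 80*x^5 + 100*x^4) dx. Term by term:
    ∫_0^5/2 16*x^6 dx = 78125/56;  ∫_0^5/2 -80*x^5 dx = -78125/24;  ∫_0^5/2 100*x^4 dx = 15625/8.
  Sum: 78125/56 − 78125/24 + 15625/8 = 15625/168.
  ∫_0^5/2 (u')² dx = ∫_0^5/2 (144*x^4 - 480*x^3 + 400*x^2) dx. Term by term:
    ∫_0^5/2 144*x^4 dx = 5625/2;  ∫_0^5/2 -480*x^3 dx = -9375/2;  ∫_0^5/2 400*x^2 dx = 6250/3.
  Sum: 5625/2 − 9375/2 + 6250/3 = 625/3.
∫_0^5/2 u² dx = 15625/168, so ||u||_L² = 125*sqrt(42)/84.
∫_0^5/2 (u')² dx = 625/3, so ||u'||_L² = 25*sqrt(3)/3.
Ratio ||u||_L² / ||u'||_L² = 5*sqrt(14)/28.
Sharp Poincaré constant on H^1_0(0, 5/2) is C_P = L/π = 5/(2*π), achieved by sin(2*π/5·x).
A polynomial bump cannot attain the sharp Poincaré constant (only the first sine eigenfunction does), so the ratio is strictly less than C_P, consistent with ||u||_L² ≤ C_P ||u'||_L².


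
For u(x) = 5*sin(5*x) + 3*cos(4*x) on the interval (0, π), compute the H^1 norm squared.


||u||_{H^1(0,π)}^2 = 1700/3 + 803*π/2

u'(x) = -12*sin(4*x) + 25*cos(5*x).
Expand u² and (u')² and integrate term by term on (0, π), using: for integers n ≥ 1, ∫_0^π sin²(nx) dx = ∫_0^π cos²(nx) dx = π/2; for n ≠ n', ∫_0^π sin(nx)sin(n'x) dx = ∫_0^π cos(nx)cos(n'x) dx = 0; and by product-to-sum, ∫_0^π sin(nx)cos(n'x) dx = ½∫_0^π [sin((n+n')x) + sin((n−n')x)] dx, which is 0 when n+n' is even and 2n/(n²−n'²) when n+n' is odd (it need not vanish on (0, π)).
  u² squared terms: (3)²·∫cos(4x)² dx = 9·π/2 = 9*π/2;  (5)²·∫sin(5x)² dx = 25·π/2 = 25*π/2.
  u² cross terms: 2·(3)·(5)·∫cos(4x)·sin(5x) dx = 30·(10/9) = 100/3.
  So ∫_0^π u² dx = 9*π/2 + 25*π/2 + 100/3 = 100/3 + 17*π.
  (u')² squared terms: (-12)²·∫sin(4x)² dx = 144·π/2 = 72*π;  (25)²·∫cos(5x)² dx = 625·π/2 = 625*π/2.
  (u')² cross terms: 2·(-12)·(25)·∫sin(4x)·cos(5x) dx = -600·(-8/9) = 1600/3.
  So ∫_0^π (u')² dx = 72*π + 625*π/2 + 1600/3 = 1600/3 + 769*π/2.
||u||_{H^1}^2 = (100/3 + 17*π) + (1600/3 + 769*π/2) = 1700/3 + 803*π/2.


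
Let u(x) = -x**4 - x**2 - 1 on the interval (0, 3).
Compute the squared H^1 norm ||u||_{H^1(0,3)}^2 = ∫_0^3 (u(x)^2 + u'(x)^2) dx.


||u||_{H^1}^2 = 307689/35

The H^1 norm (squared) on an interval (0, L) is
  ||u||_{H^1}^2 = ∫_0^L u(x)^2 dx + ∫_0^L u'(x)^2 dx.
Compute u'(x) = -4*x**3 - 2*x.
Then u(x)^2 = x**8 + 2*x**6 + 3*x**4 + 2*x**2 + 1 and u'(x)^2 = 16*x**6 + 16*x**4 + 4*x**2.
Integrate each monomial from 0 to 3 using ∫_0^3 c·x^n dx = c·3^(n+1)/(n+1):
  ∫_0^3 u(x)^2 dx = ∫_0^3 (x^8 + 2*x^6 + 3*x^4 + 2*x^2 + 1) dx. Term by term:
    ∫_0^3 x^8 dx = 2187;  ∫_0^3 2*x^6 dx = 4374/7;  ∫_0^3 3*x^4 dx = 729/5;
    ∫_0^3 2*x^2 dx = 18;  ∫_0^3 1 dx = 3.
  Sum: 2187 + 4374/7 + 729/5 + 18 + 3 = 104253/35.
  ∫_0^3 u'(x)^2 dx = ∫_0^3 (16*x^6 + 16*x^4 + 4*x^2) dx. Term by term:
    ∫_0^3 16*x^6 dx = 34992/7;  ∫_0^3 16*x^4 dx = 3888/5;  ∫_0^3 4*x^2 dx = 36.
  Sum: 34992/7 + 3888/5 + 36 = 203436/35.
Adding: ||u||_{H^1}^2 = 104253/35 + 203436/35 = 307689/35.


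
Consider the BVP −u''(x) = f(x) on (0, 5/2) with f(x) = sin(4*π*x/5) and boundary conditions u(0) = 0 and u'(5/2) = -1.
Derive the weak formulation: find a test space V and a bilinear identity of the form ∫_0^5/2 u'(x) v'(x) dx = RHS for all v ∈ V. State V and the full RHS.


V = {v ∈ H^1(0, 5/2) : v(0) = 0} (test functions vanish at x = 0 where u is specified); weak form: ∫_0^5/2 u'v' dx = ∫_0^5/2 (sin(4*π*x/5)) v dx − v(5/2) for all v ∈ V.

Multiply both sides by a test function v and integrate from 0 to 5/2:
  ∫_0^5/2 −u''(x) v(x) dx = ∫_0^5/2 f(x) v(x) dx.
Integrate the LHS by parts once:
  ∫_0^5/2 −u'' v dx = −[u'(x) v(x)]_0^5/2 + ∫_0^5/2 u'(x) v'(x) dx.
Thus ∫_0^5/2 u'(x) v'(x) dx = ∫_0^5/2 f(x) v(x) dx + [u'(x) v(x)]_0^5/2.
Choose V so that boundary terms are either known or forced to vanish.
Mixed BC: u(0) = 0 (Dirichlet) and u'(5/2) = -1 (Neumann). Define V = {v ∈ H^1(0, 5/2) : v(0) = 0}. Then [u' v]_0^5/2 = u'(5/2)·v(5/2) − u'(0)·0 = − v(5/2).
Weak formulation: find u (satisfying any essential BC) such that ∫_0^5/2 u'(x) v'(x) dx = ∫_0^5/2 f v dx − v(5/2) for all v ∈ V (Dirichlet at 0 absorbed into V; Neumann datum at x = 5/2 contributes the boundary term).
Substituting f(x) = sin(4*π*x/5), the right-hand side is ∫_0^5/2 (sin(4*π*x/5)) v dx − v(5/2).


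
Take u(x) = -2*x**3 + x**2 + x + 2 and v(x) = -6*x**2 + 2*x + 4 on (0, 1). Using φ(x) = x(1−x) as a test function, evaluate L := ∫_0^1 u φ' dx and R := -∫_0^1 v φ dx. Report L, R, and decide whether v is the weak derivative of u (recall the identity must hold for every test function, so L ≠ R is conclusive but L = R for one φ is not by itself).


LHS = -1/30, RHS = -8/15. No, v is not the weak derivative of u.

u(x) = -2*x**3 + x**2 + x + 2, classical derivative u'(x) = -6*x**2 + 2*x + 1.
φ(x) = x(1−x), so φ'(x) = 1 - 2*x.
Note φ(0) = φ(1) = 0, so the boundary term u·φ vanishes.
LHS = ∫_0^1 u(x) φ'(x) dx = ∫_0^1 (4*x^4 - 4*x^3 - x^2 - 3*x + 2) dx. Term by term:
  ∫_0^1 4*x^4 dx = 4/5;  ∫_0^1 -4*x^3 dx = -1;  ∫_0^1 -x^2 dx = -1/3;
  ∫_0^1 -3*x dx = -3/2;  ∫_0^1 2 dx = 2.
Sum: 4/5 − 1 − 1/3 − 3/2 + 2 = -1/30.
So LHS = -1/30.
∫_0^1 v(x) φ(x) dx = ∫_0^1 (6*x^4 - 8*x^3 - 2*x^2 + 4*x) dx. Term by term:
  ∫_0^1 6*x^4 dx = 6/5;  ∫_0^1 -8*x^3 dx = -2;  ∫_0^1 -2*x^2 dx = -2/3;
  ∫_0^1 4*x dx = 2.
Sum: 6/5 − 2 − 2/3 + 2 = 8/15.
So RHS = -∫_0^1 v(x) φ(x) dx = -8/15.
LHS − RHS = 1/2 ≠ 0, so the identity fails.
(For a valid weak derivative the identity must hold for EVERY test function, in particular this one. The failure shows v is NOT the weak derivative of u.)
Correct weak derivative would be u'(x) = -6*x**2 + 2*x + 1.


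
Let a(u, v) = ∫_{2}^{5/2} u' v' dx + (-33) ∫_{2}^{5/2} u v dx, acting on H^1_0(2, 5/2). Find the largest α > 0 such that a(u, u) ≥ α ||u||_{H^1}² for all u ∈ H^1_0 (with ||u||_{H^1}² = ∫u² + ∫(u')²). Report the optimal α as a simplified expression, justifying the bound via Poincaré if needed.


α = (-33 + 4*π^2)/(1 + 4*π^2)

Coercivity of a(·,·) on H^1_0(2, 5/2) means a(u, u) ≥ α ||u||_{H^1}² for every u ∈ H^1_0.
The interval has length L = 1/2, and Poincaré/coercivity depend only on L. Here a(u, u) = ∫(u')² + (-33)·∫u².
Here c = -33 < 0 with |c| < (π/L)² = 4*π^2, so coercivity still holds. The condition a(u,u) ≥ α||u||_{H^1}² reads (1−α)∫(u')² ≥ (α−c)∫u². Any admissible α is ≤ 1 (rapidly oscillating u have ∫u²/∫(u')² → 0), and α = 1 would force 0 ≥ (1−c)∫u², impossible since c < 1; so 1−α > 0. By the sharp Poincaré inequality on H^1_0 of an interval of length L, ∫(u')² ≥ (π/L)²∫u² with equality for the first sine mode sin(π(x−x₀)/L) (x₀ the left endpoint), so the inequality holds for all u iff (1−α)(π/L)² ≥ α − c, i.e. α ≤ ((π/L)² + c)/((π/L)² + 1) = (1 + c(L/π)²)/(1 + (L/π)²). (Direct route, valid since c ≤ 0: Poincaré gives c∫u² ≥ c(L/π)²∫(u')², so a(u,u) ≥ (1 + c(L/π)²)∫(u')², while ||u||_{H^1}² ≤ (1 + (L/π)²)∫(u')²; dividing yields the same α.) With (π/L)² = 4*π^2 and c = -33, the largest admissible constant is α = ((π/L)² + c)/((π/L)² + 1).
Simplifying, α = (-33 + 4*π^2)/(1 + 4*π^2).


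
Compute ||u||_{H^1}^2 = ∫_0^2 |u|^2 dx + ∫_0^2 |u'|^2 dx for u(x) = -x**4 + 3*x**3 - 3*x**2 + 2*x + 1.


||u||_{H^1}^2 = 4078/315

The H^1 norm (squared) on an interval (0, L) is
  ||u||_{H^1}^2 = ∫_0^L u(x)^2 dx + ∫_0^L u'(x)^2 dx.
Compute u'(x) = -4*x**3 + 9*x**2 - 6*x + 2.
Then u(x)^2 = x**8 - 6*x**7 + 15*x**6 - 22*x**5 + 19*x**4 - 6*x**3 - 2*x**2 + 4*x + 1 and u'(x)^2 = 16*x**6 - 72*x**5 + 129*x**4 - 124*x**3 + 72*x**2 - 24*x + 4.
Integrate each monomial from 0 to 2 using ∫_0^2 c·x^n dx = c·2^(n+1)/(n+1):
  ∫_0^2 u(x)^2 dx = ∫_0^2 (x^8 - 6*x^7 + 15*x^6 - 22*x^5 + 19*x^4 - 6*x^3 - 2*x^2 + 4*x + 1) dx. Term by term:
    ∫_0^2 x^8 dx = 512/9;  ∫_0^2 -6*x^7 dx = -192;  ∫_0^2 15*x^6 dx = 1920/7;
    ∫_0^2 -22*x^5 dx = -704/3;  ∫_0^2 19*x^4 dx = 608/5;  ∫_0^2 -6*x^3 dx = -24;
    ∫_0^2 -2*x^2 dx = -16/3;  ∫_0^2 4*x dx = 8;  ∫_0^2 1 dx = 2.
  Sum: 512/9 − 192 + 1920/7 − 704/3 + 608/5 − 24 − 16/3 + 8 + 2 = 2134/315.
  ∫_0^2 u'(x)^2 dx = ∫_0^2 (16*x^6 - 72*x^5 + 129*x^4 - 124*x^3 + 72*x^2 - 24*x + 4) dx. Term by term:
    ∫_0^2 16*x^6 dx = 2048/7;  ∫_0^2 -72*x^5 dx = -768;  ∫_0^2 129*x^4 dx = 4128/5;
    ∫_0^2 -124*x^3 dx = -496;  ∫_0^2 72*x^2 dx = 192;  ∫_0^2 -24*x dx = -48;
    ∫_0^2 4 dx = 8.
  Sum: 2048/7 − 768 + 4128/5 − 496 + 192 − 48 + 8 = 216/35.
Adding: ||u||_{H^1}^2 = 2134/315 + 216/35 = 4078/315.


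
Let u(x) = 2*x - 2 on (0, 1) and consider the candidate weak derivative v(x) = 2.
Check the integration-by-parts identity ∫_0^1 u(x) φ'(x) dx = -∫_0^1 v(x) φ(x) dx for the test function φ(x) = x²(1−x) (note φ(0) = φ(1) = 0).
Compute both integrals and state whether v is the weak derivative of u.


LHS = -1/6, RHS = -1/6. Yes, v = u' weakly.

u(x) = 2*x - 2, classical derivative u'(x) = 2.
φ(x) = x²(1−x), so φ'(x) = x*(2 - 3*x).
Note φ(0) = φ(1) = 0, so the boundary term u·φ vanishes.
LHS = ∫_0^1 u(x) φ'(x) dx = ∫_0^1 (-6*x^3 + 10*x^2 - 4*x) dx. Term by term:
  ∫_0^1 -6*x^3 dx = -3/2;  ∫_0^1 10*x^2 dx = 10/3;  ∫_0^1 -4*x dx = -2.
Sum: -3/2 + 10/3 − 2 = -1/6.
So LHS = -1/6.
∫_0^1 v(x) φ(x) dx = ∫_0^1 (-2*x^3 + 2*x^2) dx. Term by term:
  ∫_0^1 -2*x^3 dx = -1/2;  ∫_0^1 2*x^2 dx = 2/3.
Sum: -1/2 + 2/3 = 1/6.
So RHS = -∫_0^1 v(x) φ(x) dx = -1/6.
LHS = RHS, so the identity holds for this test φ.
Moreover u is smooth here and v(x) = u'(x) = 2 pointwise, so the identity holds for every test function. Hence v is the weak derivative of u.


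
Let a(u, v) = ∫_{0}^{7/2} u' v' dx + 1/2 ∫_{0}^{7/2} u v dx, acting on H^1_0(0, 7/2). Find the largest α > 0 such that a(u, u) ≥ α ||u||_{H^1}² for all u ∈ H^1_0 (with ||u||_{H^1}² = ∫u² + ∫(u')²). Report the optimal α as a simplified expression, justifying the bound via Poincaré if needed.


α = (49 + 8*π^2)/(2*(4*π^2 + 49))

Coercivity of a(·,·) on H^1_0(0, 7/2) means a(u, u) ≥ α ||u||_{H^1}² for every u ∈ H^1_0.
The interval has length L = 7/2, and Poincaré/coercivity depend only on L. Here a(u, u) = ∫(u')² + (1/2)·∫u².
Here 0 < c = 1/2 < 1. The condition a(u,u) ≥ α||u||_{H^1}² reads (1−α)∫(u')² ≥ (α−c)∫u². Any admissible α is ≤ 1 (rapidly oscillating u have ∫u²/∫(u')² → 0), and α = 1 would force 0 ≥ (1−c)∫u², impossible since c < 1; so 1−α > 0. By the sharp Poincaré inequality on H^1_0 of an interval of length L, ∫(u')² ≥ (π/L)²∫u² with equality for the first sine mode sin(π(x−x₀)/L) (x₀ the left endpoint), so the inequality holds for all u iff (1−α)(π/L)² ≥ α − c, i.e. α ≤ ((π/L)² + c)/((π/L)² + 1) = (1 + c(L/π)²)/(1 + (L/π)²). With (π/L)² = 4*π^2/49 and c = 1/2, the largest admissible constant is α = ((π/L)² + c)/((π/L)² + 1).
Simplifying, α = (49 + 8*π^2)/(2*(4*π^2 + 49)).


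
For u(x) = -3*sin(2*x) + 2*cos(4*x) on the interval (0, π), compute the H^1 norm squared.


||u||_{H^1(0,π)}^2 = 113*π/2

u'(x) = -8*sin(4*x) - 6*cos(2*x).
Expand u² and (u')² and integrate term by term on (0, π), using: for integers n ≥ 1, ∫_0^π sin²(nx) dx = ∫_0^π cos²(nx) dx = π/2; for n ≠ n', ∫_0^π sin(nx)sin(n'x) dx = ∫_0^π cos(nx)cos(n'x) dx = 0; and by product-to-sum, ∫_0^π sin(nx)cos(n'x) dx = ½∫_0^π [sin((n+n')x) + sin((n−n')x)] dx, which is 0 when n+n' is even and 2n/(n²−n'²) when n+n' is odd (it need not vanish on (0, π)).
  u² squared terms: (-3)²·∫sin(2x)² dx = 9·π/2 = 9*π/2;  (2)²·∫cos(4x)² dx = 4·π/2 = 2*π.
  u² cross terms: 2·(-3)·(2)·∫sin(2x)·cos(4x) dx = -12·(0) = 0.
  So ∫_0^π u² dx = 9*π/2 + 2*π + 0 = 13*π/2.
  (u')² squared terms: (-8)²·∫sin(4x)² dx = 64·π/2 = 32*π;  (-6)²·∫cos(2x)² dx = 36·π/2 = 18*π.
  (u')² cross terms: 2·(-8)·(-6)·∫sin(4x)·cos(2x) dx = 96·(0) = 0.
  So ∫_0^π (u')² dx = 32*π + 18*π + 0 = 50*π.
||u||_{H^1}^2 = (13*π/2) + (50*π) = 113*π/2.


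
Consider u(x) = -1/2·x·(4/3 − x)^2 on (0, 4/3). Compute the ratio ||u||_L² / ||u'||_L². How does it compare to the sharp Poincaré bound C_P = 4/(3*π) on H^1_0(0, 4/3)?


||u||_L² / ||u'||_L² = 2*sqrt(14)/21 < C_P = 4/(3*π).

u(x) = -1/2·x·(4/3 − x)^2, so u'(x) = (4 - 9*x)*(3*x - 4)/18.
u(x) = -1/2·x·(4/3 − x)^2 vanishes at x = 0 and x = 4/3, so u ∈ H^1_0(0, 4/3). Differentiate via the product rule and integrate the resulting polynomials term by term.
  ∫_0^4/3 u² dx = ∫_0^4/3 (x^6/4 - 4*x^5/3 + 8*x^4/3 - 64*x^3/27 + 64*x^2/81) dx. Term by term:
    ∫_0^4/3 x^6/4 dx = 4096/15309;  ∫_0^4/3 -4*x^5/3 dx = -8192/6561;  ∫_0^4/3 8*x^4/3 dx = 8192/3645;
    ∫_0^4/3 -64*x^3/27 dx = -4096/2187;  ∫_0^4/3 64*x^2/81 dx = 4096/6561.
  Sum: 4096/15309 − 8192/6561 + 8192/3645 − 4096/2187 + 4096/6561 = 4096/229635.
  ∫_0^4/3 (u')² dx = ∫_0^4/3 (9*x^4/4 - 8*x^3 + 88*x^2/9 - 128*x/27 + 64/81) dx. Term by term:
    ∫_0^4/3 9*x^4/4 dx = 256/135;  ∫_0^4/3 -8*x^3 dx = -512/81;  ∫_0^4/3 88*x^2/9 dx = 5632/729;
    ∫_0^4/3 -128*x/27 dx = -1024/243;  ∫_0^4/3 64/81 dx = 256/243.
  Sum: 256/135 − 512/81 + 5632/729 − 1024/243 + 256/243 = 512/3645.
∫_0^4/3 u² dx = 4096/229635, so ||u||_L² = 64*sqrt(35)/2835.
∫_0^4/3 (u')² dx = 512/3645, so ||u'||_L² = 16*sqrt(10)/135.
Ratio ||u||_L² / ||u'||_L² = 2*sqrt(14)/21.
Sharp Poincaré constant on H^1_0(0, 4/3) is C_P = L/π = 4/(3*π), achieved by sin(3*π/4·x).
A polynomial bump cannot attain the sharp Poincaré constant (only the first sine eigenfunction does), so the ratio is strictly less than C_P, consistent with ||u||_L² ≤ C_P ||u'||_L².


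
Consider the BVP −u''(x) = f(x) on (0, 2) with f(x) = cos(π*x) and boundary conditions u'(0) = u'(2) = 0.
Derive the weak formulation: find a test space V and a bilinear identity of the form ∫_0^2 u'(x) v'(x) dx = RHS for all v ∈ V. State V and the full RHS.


V = H^1(0, 2) (no boundary constraint on v; u is determined up to an additive constant); weak form: ∫_0^2 u'v' dx = ∫_0^2 (cos(π*x)) v dx for all v ∈ V.

Multiply both sides by a test function v and integrate from 0 to 2:
  ∫_0^2 −u''(x) v(x) dx = ∫_0^2 f(x) v(x) dx.
Integrate the LHS by parts once:
  ∫_0^2 −u'' v dx = −[u'(x) v(x)]_0^2 + ∫_0^2 u'(x) v'(x) dx.
Thus ∫_0^2 u'(x) v'(x) dx = ∫_0^2 f(x) v(x) dx + [u'(x) v(x)]_0^2.
Choose V so that boundary terms are either known or forced to vanish.
u has homogeneous Neumann: u'(0) = u'(2) = 0. So [u' v]_0^2 = 0·v(2) − 0·v(0) = 0 for any v; take V = H^1(0, 2).
Weak formulation: find u (satisfying any essential BC) such that ∫_0^2 u'(x) v'(x) dx = ∫_0^2 f v dx for all v ∈ V (homogeneous Neumann, so boundary terms vanish).
Substituting f(x) = cos(π*x), the right-hand side is ∫_0^2 (cos(π*x)) v dx.
Compatibility check (pure Neumann): taking v ≡ 1 ∈ V gives 0 = ∫_0^2 f dx + (0) − (0), i.e. ∫_0^2 f dx must equal u'(0) − u'(2) = 0. Indeed ∫_0^2 (cos(π*x)) dx = 0, so the data are compatible. The solution is then unique only up to an additive constant (fix it e.g. by requiring ∫_0^2 u dx = 0).
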